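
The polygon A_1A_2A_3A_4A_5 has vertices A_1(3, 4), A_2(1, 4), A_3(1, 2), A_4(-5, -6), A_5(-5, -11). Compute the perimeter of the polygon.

36

|A_1A_2| = √((-2)² + (0)²) = √4 = 2
|A_2A_3| = √((0)² + (-2)²) = √4 = 2
|A_3A_4| = √((-6)² + (-8)²) = √100 = 10
|A_4A_5| = √((0)² + (-5)²) = √25 = 5
|A_5A_1| = √((8)² + (15)²) = √289 = 17
Perimeter = 2 + 2 + 10 + 5 + 17 = 36.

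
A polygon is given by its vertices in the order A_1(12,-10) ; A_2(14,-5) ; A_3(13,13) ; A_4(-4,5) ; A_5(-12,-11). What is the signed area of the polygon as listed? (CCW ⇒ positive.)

400

Σ = (80) + (247) + (117) + (104) + (252) = 800
Signed area = Σ/2 = 400 (positive ⇒ counter-clockwise traversal).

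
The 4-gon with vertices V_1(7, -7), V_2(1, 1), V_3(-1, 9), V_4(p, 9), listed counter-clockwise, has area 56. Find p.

-10

The doubled signed area Σ (x_i y_{i+1} − x_{i+1} y_i) is linear in p.
With p=0 it equals -48; the coefficient of p is -16 (from the two edges through V_4).
So -16·p + -48 = 2·56 = 112 ⇒ p = -10.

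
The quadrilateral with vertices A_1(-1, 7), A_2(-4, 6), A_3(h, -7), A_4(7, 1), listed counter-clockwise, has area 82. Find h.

Write out the shoelace sum; only the two edges meeting at A_3 involve h:
2·Area = [((-4)·(-7) − h·6) + (h·1 − 7·(-7))] + 72
       = -5·h + 149 = 164
⇒ h = -3.

-3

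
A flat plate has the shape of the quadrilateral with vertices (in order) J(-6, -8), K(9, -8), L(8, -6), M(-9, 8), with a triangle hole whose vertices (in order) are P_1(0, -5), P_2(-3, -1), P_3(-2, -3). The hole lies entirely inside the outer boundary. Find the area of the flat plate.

Outer boundary:
Σ = (120) + (10) + (10) + (120) = 260
Area = |Σ|/2 = 130.
Hole:
Apply the shoelace formula: 2A = Σ (x_i·y_{i+1} − x_{i+1}·y_i), indices taken mod 3.
Σ = (-15) + (7) + (10) = 2
Area = |Σ|/2 = 1.
Net area = 130 − 1 = 129.

129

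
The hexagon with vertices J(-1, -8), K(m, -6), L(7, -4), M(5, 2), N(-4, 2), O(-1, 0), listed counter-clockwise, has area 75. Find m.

The doubled signed area Σ (x_i y_{i+1} − x_{i+1} y_i) is linear in m.
With m=0 it equals 110; the coefficient of m is 4 (from the two edges through K).
So 4·m + 110 = 2·75 = 150 ⇒ m = 10.

10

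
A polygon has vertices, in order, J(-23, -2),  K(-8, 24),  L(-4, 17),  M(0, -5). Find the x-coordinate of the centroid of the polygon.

-1087/111

Apply the shoelace formula. First the cross-terms c_i = x_i·y_{i+1} − x_{i+1}·y_i:
  -568, -40, 20, -115  ⇒  2A = -703, A = -351.5.
Then Σ (x_i + x_{i+1})·c_i = 20653, so x̄ = 20653 / (6·(-351.5)) = -1087/111.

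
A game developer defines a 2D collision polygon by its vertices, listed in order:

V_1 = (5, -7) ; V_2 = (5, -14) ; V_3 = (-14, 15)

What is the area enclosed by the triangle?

Apply the surveyor's formula: 2A = Σ (x_i·y_{i+1} − x_{i+1}·y_i), indices taken mod 3.
V_1→V_2: (5)(-14) − (5)(-7) = -35
V_2→V_3: (5)(15) − (-14)(-14) = -121
V_3→V_1: (-14)(-7) − (5)(15) = 23
Σ = -133
Area = |Σ|/2 = 66.5.

66.5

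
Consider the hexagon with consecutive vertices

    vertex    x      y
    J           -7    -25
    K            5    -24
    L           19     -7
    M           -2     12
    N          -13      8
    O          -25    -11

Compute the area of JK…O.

979.5

Cross-terms: 293, 421, 214, 140, 343, 548  ⇒  Σ = 1959
Area = |Σ|/2 = 979.5.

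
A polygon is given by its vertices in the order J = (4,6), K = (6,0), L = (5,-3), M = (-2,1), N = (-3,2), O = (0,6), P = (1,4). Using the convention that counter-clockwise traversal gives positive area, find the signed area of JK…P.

Apply the shoelace formula: 2A = Σ (x_i·y_{i+1} − x_{i+1}·y_i), indices taken mod 7.
Σ = (-36) + (-18) + (-1) + (-1) + (-18) + (-6) + (-10) = -90
Signed area = Σ/2 = -45 (negative ⇒ clockwise traversal).

-45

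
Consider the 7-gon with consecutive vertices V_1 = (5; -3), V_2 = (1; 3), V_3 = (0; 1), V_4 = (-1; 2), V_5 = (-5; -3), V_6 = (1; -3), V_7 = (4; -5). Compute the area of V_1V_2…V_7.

35.5

Σ = (18) + (1) + (1) + (13) + (18) + (7) + (13) = 71
Area = |Σ|/2 = 35.5.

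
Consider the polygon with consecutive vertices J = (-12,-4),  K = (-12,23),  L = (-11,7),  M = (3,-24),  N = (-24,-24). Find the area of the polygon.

376

Apply Gauss's area formula: 2A = Σ (x_i·y_{i+1} − x_{i+1}·y_i), indices taken mod 5.
Σ = (-324) + (169) + (243) + (-648) + (-192) = -752
Area = |Σ|/2 = 376.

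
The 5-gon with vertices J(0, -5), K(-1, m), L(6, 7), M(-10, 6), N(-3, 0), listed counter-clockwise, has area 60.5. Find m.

1

The doubled signed area Σ (x_i y_{i+1} − x_{i+1} y_i) is linear in m.
With m=0 it equals 127; the coefficient of m is -6 (from the two edges through K).
So -6·m + 127 = 2·60.5 = 121 ⇒ m = 1.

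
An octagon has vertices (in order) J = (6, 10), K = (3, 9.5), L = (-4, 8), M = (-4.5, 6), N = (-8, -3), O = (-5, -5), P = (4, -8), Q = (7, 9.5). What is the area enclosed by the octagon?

Σ = (27) + (62) + (12) + (61.5) + (25) + (60) + (94) + (13) = 354.5
Area = |Σ|/2 = 177.25.

177.25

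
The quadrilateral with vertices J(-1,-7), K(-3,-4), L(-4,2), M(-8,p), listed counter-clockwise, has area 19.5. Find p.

Write out the shoelace sum; only the two edges meeting at M involve p:
2·Area = [((-4)·p − (-8)·2) + ((-8)·(-7) − (-1)·p)] + -39
       = -3·p + 33 = 39
⇒ p = -2.

-2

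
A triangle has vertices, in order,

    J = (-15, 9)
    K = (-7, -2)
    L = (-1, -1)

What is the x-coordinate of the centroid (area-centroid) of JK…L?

-23/3

Apply the surveyor's formula. First the cross-terms c_i = x_i·y_{i+1} − x_{i+1}·y_i:
  93, 5, -24  ⇒  2A = 74, A = 37.
Then Σ (x_i + x_{i+1})·c_i = -1702, so x̄ = -1702 / (6·37) = -23/3.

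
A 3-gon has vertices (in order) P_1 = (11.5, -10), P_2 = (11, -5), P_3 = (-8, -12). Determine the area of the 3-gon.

Apply Gauss's area formula: 2A = Σ (x_i·y_{i+1} − x_{i+1}·y_i), indices taken mod 3.
Σ = (52.5) + (-172) + (218) = 98.5
Area = |Σ|/2 = 49.25.

49.25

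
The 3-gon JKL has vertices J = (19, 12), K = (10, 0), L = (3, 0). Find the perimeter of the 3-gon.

|JK| = √((-9)² + (-12)²) = √225 = 15
|KL| = √((-7)² + (0)²) = √49 = 7
|LJ| = √((16)² + (12)²) = √400 = 20
Perimeter = 15 + 7 + 20 = 42.

42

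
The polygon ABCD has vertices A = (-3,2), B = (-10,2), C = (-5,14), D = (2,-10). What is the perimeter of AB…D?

|AB| = √((-7)² + (0)²) = √49 = 7
|BC| = √((5)² + (12)²) = √169 = 13
|CD| = √((7)² + (-24)²) = √625 = 25
|DA| = √((-5)² + (12)²) = √169 = 13
Perimeter = 7 + 13 + 25 + 13 = 58.

58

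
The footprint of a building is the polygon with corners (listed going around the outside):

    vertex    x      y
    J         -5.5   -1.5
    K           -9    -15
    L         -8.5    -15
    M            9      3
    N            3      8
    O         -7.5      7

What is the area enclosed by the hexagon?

189.875

Apply the shoelace (surveyor's) formula: 2A = Σ (x_i·y_{i+1} − x_{i+1}·y_i), indices taken mod 6.
Cross-terms: 69, 7.5, 109.5, 63, 81, 49.75  ⇒  Σ = 379.75
Area = |Σ|/2 = 189.875.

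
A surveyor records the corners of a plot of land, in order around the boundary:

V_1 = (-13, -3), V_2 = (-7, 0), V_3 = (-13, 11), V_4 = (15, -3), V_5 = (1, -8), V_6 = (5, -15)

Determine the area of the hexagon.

Apply the surveyor's formula: 2A = Σ (x_i·y_{i+1} − x_{i+1}·y_i), indices taken mod 6.
Σ = (-21) + (-77) + (-126) + (-117) + (25) + (-210) = -526
Area = |Σ|/2 = 263.

263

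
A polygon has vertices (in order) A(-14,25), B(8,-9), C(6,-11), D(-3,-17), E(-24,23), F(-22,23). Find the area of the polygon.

Apply Gauss's area formula: 2A = Σ (x_i·y_{i+1} − x_{i+1}·y_i), indices taken mod 6.
Cross-terms: -74, -34, -135, -477, -46, -228  ⇒  Σ = -994
Area = |Σ|/2 = 497.

497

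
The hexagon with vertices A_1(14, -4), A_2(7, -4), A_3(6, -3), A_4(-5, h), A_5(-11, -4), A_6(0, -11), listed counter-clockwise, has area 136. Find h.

1

Write out the shoelace sum; only the two edges meeting at A_4 involve h:
2·Area = [(6·h − (-5)·(-3)) + ((-5)·(-4) − (-11)·h)] + 250
       = 17·h + 255 = 272
⇒ h = 1.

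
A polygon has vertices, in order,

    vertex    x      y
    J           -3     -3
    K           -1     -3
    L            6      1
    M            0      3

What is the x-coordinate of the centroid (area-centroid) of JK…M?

71/75

Apply Gauss's area formula. First the cross-terms c_i = x_i·y_{i+1} − x_{i+1}·y_i:
  6, 17, 18, 9  ⇒  2A = 50, A = 25.
Then Σ (x_i + x_{i+1})·c_i = 142, so x̄ = 142 / (6·25) = 71/75.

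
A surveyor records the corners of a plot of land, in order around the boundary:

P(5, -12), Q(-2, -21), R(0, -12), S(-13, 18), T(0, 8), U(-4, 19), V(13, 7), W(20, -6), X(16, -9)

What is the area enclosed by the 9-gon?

528.5

Apply Gauss's area formula: 2A = Σ (x_i·y_{i+1} − x_{i+1}·y_i), indices taken mod 9.
Σ = (-129) + (24) + (-156) + (-104) + (32) + (-275) + (-218) + (-84) + (-147) = -1057
Area = |Σ|/2 = 528.5.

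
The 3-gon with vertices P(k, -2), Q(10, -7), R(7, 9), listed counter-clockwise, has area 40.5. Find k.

4

The doubled signed area Σ (x_i y_{i+1} − x_{i+1} y_i) is linear in k.
With k=0 it equals 145; the coefficient of k is -16 (from the two edges through P).
So -16·k + 145 = 2·40.5 = 81 ⇒ k = 4.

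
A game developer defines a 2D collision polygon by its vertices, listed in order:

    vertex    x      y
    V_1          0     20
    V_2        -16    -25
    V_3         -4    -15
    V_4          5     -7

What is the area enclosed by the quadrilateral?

Apply the shoelace formula: 2A = Σ (x_i·y_{i+1} − x_{i+1}·y_i), indices taken mod 4.
Σ = (320) + (140) + (103) + (100) = 663
Area = |Σ|/2 = 331.5.

331.5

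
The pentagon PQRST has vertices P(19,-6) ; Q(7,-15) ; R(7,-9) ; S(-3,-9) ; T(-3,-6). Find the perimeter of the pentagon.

|PQ| = √((-12)² + (-9)²) = √225 = 15
|QR| = √((0)² + (6)²) = √36 = 6
|RS| = √((-10)² + (0)²) = √100 = 10
|ST| = √((0)² + (3)²) = √9 = 3
|TP| = √((22)² + (0)²) = √484 = 22
Perimeter = 15 + 6 + 10 + 3 + 22 = 56.

56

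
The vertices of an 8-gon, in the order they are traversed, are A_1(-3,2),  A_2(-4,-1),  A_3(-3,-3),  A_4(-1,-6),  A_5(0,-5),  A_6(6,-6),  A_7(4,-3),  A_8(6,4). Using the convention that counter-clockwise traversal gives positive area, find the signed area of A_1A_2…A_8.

67

Apply Gauss's area formula: 2A = Σ (x_i·y_{i+1} − x_{i+1}·y_i), indices taken mod 8.
Cross-terms: 11, 9, 15, 5, 30, 6, 34, 24  ⇒  Σ = 134
Signed area = Σ/2 = 67 (positive ⇒ counter-clockwise traversal).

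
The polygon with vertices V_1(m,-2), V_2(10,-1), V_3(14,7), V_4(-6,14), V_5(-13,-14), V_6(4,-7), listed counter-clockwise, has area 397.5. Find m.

8

The doubled signed area Σ (x_i y_{i+1} − x_{i+1} y_i) is linear in m.
With m=0 it equals 747; the coefficient of m is 6 (from the two edges through V_1).
So 6·m + 747 = 2·397.5 = 795 ⇒ m = 8.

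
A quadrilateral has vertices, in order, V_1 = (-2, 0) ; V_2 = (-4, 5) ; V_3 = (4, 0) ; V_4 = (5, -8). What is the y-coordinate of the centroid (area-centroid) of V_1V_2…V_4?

-1

Apply the shoelace (surveyor's) formula. First the cross-terms c_i = x_i·y_{i+1} − x_{i+1}·y_i:
  -10, -20, -32, -16  ⇒  2A = -78, A = -39.
Then Σ (y_i + y_{i+1})·c_i = 234, so ȳ = 234 / (6·(-39)) = -1.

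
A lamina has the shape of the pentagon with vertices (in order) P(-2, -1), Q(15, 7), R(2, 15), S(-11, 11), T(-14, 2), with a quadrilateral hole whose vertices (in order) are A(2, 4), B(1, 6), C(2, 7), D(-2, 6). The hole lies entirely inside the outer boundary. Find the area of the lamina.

270

Outer boundary:
Apply Gauss's area formula: 2A = Σ (x_i·y_{i+1} − x_{i+1}·y_i), indices taken mod 5.
Σ = (1) + (211) + (187) + (132) + (18) = 549
Area = |Σ|/2 = 274.5.
Hole:
Apply the shoelace formula: 2A = Σ (x_i·y_{i+1} − x_{i+1}·y_i), indices taken mod 4.
Σ = (8) + (-5) + (26) + (-20) = 9
Area = |Σ|/2 = 4.5.
Net area = 274.5 − 4.5 = 270.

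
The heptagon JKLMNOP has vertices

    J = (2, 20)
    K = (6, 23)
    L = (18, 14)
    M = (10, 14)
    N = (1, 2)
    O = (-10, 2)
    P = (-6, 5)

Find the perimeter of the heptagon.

|JK| = √((4)² + (3)²) = √25 = 5
|KL| = √((12)² + (-9)²) = √225 = 15
|LM| = √((-8)² + (0)²) = √64 = 8
|MN| = √((-9)² + (-12)²) = √225 = 15
|NO| = √((-11)² + (0)²) = √121 = 11
|OP| = √((4)² + (3)²) = √25 = 5
|PJ| = √((8)² + (15)²) = √289 = 17
Perimeter = 5 + 15 + 8 + 15 + 11 + 5 + 17 = 76.

76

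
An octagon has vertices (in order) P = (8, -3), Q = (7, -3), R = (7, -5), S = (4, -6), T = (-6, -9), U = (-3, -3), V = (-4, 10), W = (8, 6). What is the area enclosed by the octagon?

Apply the shoelace (surveyor's) formula: 2A = Σ (x_i·y_{i+1} − x_{i+1}·y_i), indices taken mod 8.
Cross-terms: -3, -14, -22, -72, -9, -42, -104, -72  ⇒  Σ = -338
Area = |Σ|/2 = 169.

169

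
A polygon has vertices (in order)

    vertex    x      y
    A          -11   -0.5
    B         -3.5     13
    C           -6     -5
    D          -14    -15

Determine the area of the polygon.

Σ = (-144.75) + (95.5) + (20) + (-158) = -187.25
Area = |Σ|/2 = 93.625.

93.625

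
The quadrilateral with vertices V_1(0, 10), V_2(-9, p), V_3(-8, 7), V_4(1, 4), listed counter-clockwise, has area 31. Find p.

Write out the shoelace sum; only the two edges meeting at V_2 involve p:
2·Area = [(0·p − (-9)·10) + ((-9)·7 − (-8)·p)] + -29
       = 8·p + -2 = 62
⇒ p = 8.

8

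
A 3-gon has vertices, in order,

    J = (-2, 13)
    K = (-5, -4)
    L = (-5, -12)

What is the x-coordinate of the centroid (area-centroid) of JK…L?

-4

Apply the surveyor's formula. First the cross-terms c_i = x_i·y_{i+1} − x_{i+1}·y_i:
  73, 40, -89  ⇒  2A = 24, A = 12.
Then Σ (x_i + x_{i+1})·c_i = -288, so x̄ = -288 / (6·12) = -4.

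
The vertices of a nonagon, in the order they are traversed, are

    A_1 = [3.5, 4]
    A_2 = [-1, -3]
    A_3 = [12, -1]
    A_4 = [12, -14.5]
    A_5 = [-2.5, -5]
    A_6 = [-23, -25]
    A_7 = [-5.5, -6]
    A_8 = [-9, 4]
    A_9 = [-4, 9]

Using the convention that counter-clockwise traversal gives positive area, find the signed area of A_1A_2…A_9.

-234.125

Apply the shoelace (surveyor's) formula: 2A = Σ (x_i·y_{i+1} − x_{i+1}·y_i), indices taken mod 9.
A_1→A_2: (3.5)(-3) − (-1)(4) = -6.5
A_2→A_3: (-1)(-1) − (12)(-3) = 37
A_3→A_4: (12)(-14.5) − (12)(-1) = -162
A_4→A_5: (12)(-5) − (-2.5)(-14.5) = -96.25
A_5→A_6: (-2.5)(-25) − (-23)(-5) = -52.5
A_6→A_7: (-23)(-6) − (-5.5)(-25) = 0.5
A_7→A_8: (-5.5)(4) − (-9)(-6) = -76
A_8→A_9: (-9)(9) − (-4)(4) = -65
A_9→A_1: (-4)(4) − (3.5)(9) = -47.5
Σ = -468.25
Signed area = Σ/2 = -234.125 (negative ⇒ clockwise traversal).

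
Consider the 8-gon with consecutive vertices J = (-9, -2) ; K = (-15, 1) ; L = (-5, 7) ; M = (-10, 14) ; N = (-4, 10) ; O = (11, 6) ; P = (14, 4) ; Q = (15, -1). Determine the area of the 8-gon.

Apply the shoelace formula: 2A = Σ (x_i·y_{i+1} − x_{i+1}·y_i), indices taken mod 8.
Σ = (-39) + (-100) + (0) + (-44) + (-134) + (-40) + (-74) + (-39) = -470
Area = |Σ|/2 = 235.

235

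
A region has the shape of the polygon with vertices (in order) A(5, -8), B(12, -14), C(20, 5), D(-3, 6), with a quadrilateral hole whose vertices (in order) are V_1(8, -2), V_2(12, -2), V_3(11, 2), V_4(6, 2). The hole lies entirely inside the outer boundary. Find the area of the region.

229.5

Outer boundary:
Apply Gauss's area formula: 2A = Σ (x_i·y_{i+1} − x_{i+1}·y_i), indices taken mod 4.
Σ = (26) + (340) + (135) + (-6) = 495
Area = |Σ|/2 = 247.5.
Hole:
Apply the shoelace formula: 2A = Σ (x_i·y_{i+1} − x_{i+1}·y_i), indices taken mod 4.
Cross-terms: 8, 46, 10, -28  ⇒  Σ = 36
Area = |Σ|/2 = 18.
Net area = 247.5 − 18 = 229.5.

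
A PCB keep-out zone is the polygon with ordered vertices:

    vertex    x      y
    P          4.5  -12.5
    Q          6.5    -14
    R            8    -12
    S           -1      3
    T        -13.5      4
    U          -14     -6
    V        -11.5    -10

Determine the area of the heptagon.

248.75

Apply Gauss's area formula: 2A = Σ (x_i·y_{i+1} − x_{i+1}·y_i), indices taken mod 7.
Σ = (18.25) + (34) + (12) + (36.5) + (137) + (71) + (188.75) = 497.5
Area = |Σ|/2 = 248.75.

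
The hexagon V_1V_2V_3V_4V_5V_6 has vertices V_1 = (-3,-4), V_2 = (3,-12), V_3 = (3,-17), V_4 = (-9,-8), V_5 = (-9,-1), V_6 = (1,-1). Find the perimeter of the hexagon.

|V_1V_2| = √((6)² + (-8)²) = √100 = 10
|V_2V_3| = √((0)² + (-5)²) = √25 = 5
|V_3V_4| = √((-12)² + (9)²) = √225 = 15
|V_4V_5| = √((0)² + (7)²) = √49 = 7
|V_5V_6| = √((10)² + (0)²) = √100 = 10
|V_6V_1| = √((-4)² + (-3)²) = √25 = 5
Perimeter = 10 + 5 + 15 + 7 + 10 + 5 = 52.

52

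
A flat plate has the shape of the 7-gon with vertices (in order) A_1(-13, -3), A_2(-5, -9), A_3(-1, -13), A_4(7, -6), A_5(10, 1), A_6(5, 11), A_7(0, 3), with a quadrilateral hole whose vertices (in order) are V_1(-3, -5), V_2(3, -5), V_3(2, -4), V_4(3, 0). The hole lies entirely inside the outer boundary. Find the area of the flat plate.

Outer boundary:
Apply the surveyor's formula: 2A = Σ (x_i·y_{i+1} − x_{i+1}·y_i), indices taken mod 7.
Cross-terms: 102, 56, 97, 67, 105, 15, 39  ⇒  Σ = 481
Area = |Σ|/2 = 240.5.
Hole:
Apply the surveyor's formula: 2A = Σ (x_i·y_{i+1} − x_{i+1}·y_i), indices taken mod 4.
Cross-terms: 30, -2, 12, -15  ⇒  Σ = 25
Area = |Σ|/2 = 12.5.
Net area = 240.5 − 12.5 = 228.

228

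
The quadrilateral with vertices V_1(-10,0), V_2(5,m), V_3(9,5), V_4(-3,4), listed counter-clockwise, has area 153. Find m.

The doubled signed area Σ (x_i y_{i+1} − x_{i+1} y_i) is linear in m.
With m=0 it equals 116; the coefficient of m is -19 (from the two edges through V_2).
So -19·m + 116 = 2·153 = 306 ⇒ m = -10.

-10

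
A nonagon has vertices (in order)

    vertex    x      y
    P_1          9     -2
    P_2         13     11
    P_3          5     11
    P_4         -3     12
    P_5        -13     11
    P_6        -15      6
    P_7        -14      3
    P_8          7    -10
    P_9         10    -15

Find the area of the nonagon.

Apply the shoelace formula: 2A = Σ (x_i·y_{i+1} − x_{i+1}·y_i), indices taken mod 9.
P_1→P_2: (9)(11) − (13)(-2) = 125
P_2→P_3: (13)(11) − (5)(11) = 88
P_3→P_4: (5)(12) − (-3)(11) = 93
P_4→P_5: (-3)(11) − (-13)(12) = 123
P_5→P_6: (-13)(6) − (-15)(11) = 87
P_6→P_7: (-15)(3) − (-14)(6) = 39
P_7→P_8: (-14)(-10) − (7)(3) = 119
P_8→P_9: (7)(-15) − (10)(-10) = -5
P_9→P_1: (10)(-2) − (9)(-15) = 115
Σ = 784
Area = |Σ|/2 = 392.

392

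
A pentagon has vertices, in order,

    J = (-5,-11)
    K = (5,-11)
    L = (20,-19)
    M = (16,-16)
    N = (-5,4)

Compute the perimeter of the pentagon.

|JK| = √((10)² + (0)²) = √100 = 10
|KL| = √((15)² + (-8)²) = √289 = 17
|LM| = √((-4)² + (3)²) = √25 = 5
|MN| = √((-21)² + (20)²) = √841 = 29
|NJ| = √((0)² + (-15)²) = √225 = 15
Perimeter = 10 + 17 + 5 + 29 + 15 = 76.

76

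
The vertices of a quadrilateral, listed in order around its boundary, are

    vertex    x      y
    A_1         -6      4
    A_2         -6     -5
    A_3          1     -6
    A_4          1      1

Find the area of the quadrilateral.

56

Cross-terms: 54, 41, 7, 10  ⇒  Σ = 112
Area = |Σ|/2 = 56.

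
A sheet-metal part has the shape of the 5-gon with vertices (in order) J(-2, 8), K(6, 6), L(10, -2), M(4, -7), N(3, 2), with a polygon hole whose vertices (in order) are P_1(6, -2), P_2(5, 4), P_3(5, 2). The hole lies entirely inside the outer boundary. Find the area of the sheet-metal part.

67.5

Outer boundary:
Apply Gauss's area formula: 2A = Σ (x_i·y_{i+1} − x_{i+1}·y_i), indices taken mod 5.
J→K: (-2)(6) − (6)(8) = -60
K→L: (6)(-2) − (10)(6) = -72
L→M: (10)(-7) − (4)(-2) = -62
M→N: (4)(2) − (3)(-7) = 29
N→J: (3)(8) − (-2)(2) = 28
Σ = -137
Area = |Σ|/2 = 68.5.
Hole:
Apply the surveyor's formula: 2A = Σ (x_i·y_{i+1} − x_{i+1}·y_i), indices taken mod 3.
Σ = (34) + (-10) + (-22) = 2
Area = |Σ|/2 = 1.
Net area = 68.5 − 1 = 67.5.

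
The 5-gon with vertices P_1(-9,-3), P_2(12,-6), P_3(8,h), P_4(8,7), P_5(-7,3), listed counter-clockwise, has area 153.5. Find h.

Write out the shoelace sum; only the two edges meeting at P_3 involve h:
2·Area = [(12·h − 8·(-6)) + (8·7 − 8·h)] + 211
       = 4·h + 315 = 307
⇒ h = -2.

-2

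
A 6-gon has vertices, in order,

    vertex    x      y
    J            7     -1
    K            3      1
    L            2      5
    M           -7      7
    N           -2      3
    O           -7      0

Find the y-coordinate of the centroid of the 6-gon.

652/279

Apply the shoelace (surveyor's) formula. First the cross-terms c_i = x_i·y_{i+1} − x_{i+1}·y_i:
  10, 13, 49, -7, 21, 7  ⇒  2A = 93, A = 46.5.
Then Σ (y_i + y_{i+1})·c_i = 652, so ȳ = 652 / (6·46.5) = 652/279.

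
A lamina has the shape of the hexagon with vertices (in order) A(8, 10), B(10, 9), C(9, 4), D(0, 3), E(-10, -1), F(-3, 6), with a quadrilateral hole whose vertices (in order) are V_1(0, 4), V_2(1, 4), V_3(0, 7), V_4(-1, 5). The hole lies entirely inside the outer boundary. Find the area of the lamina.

Outer boundary:
Σ = (-28) + (-41) + (27) + (30) + (-63) + (-78) = -153
Area = |Σ|/2 = 76.5.
Hole:
Σ = (-4) + (7) + (7) + (-4) = 6
Area = |Σ|/2 = 3.
Net area = 76.5 − 3 = 73.5.

73.5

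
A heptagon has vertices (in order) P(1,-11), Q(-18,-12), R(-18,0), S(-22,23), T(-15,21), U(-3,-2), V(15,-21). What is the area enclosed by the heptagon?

457.5

Apply the surveyor's formula: 2A = Σ (x_i·y_{i+1} − x_{i+1}·y_i), indices taken mod 7.
Σ = (-210) + (-216) + (-414) + (-117) + (93) + (93) + (-144) = -915
Area = |Σ|/2 = 457.5.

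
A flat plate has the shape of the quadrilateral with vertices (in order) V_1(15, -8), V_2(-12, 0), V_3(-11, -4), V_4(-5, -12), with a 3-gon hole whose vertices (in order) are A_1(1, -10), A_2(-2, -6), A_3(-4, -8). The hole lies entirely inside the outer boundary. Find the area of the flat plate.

135

Outer boundary:
Apply Gauss's area formula: 2A = Σ (x_i·y_{i+1} − x_{i+1}·y_i), indices taken mod 4.
Cross-terms: -96, 48, 112, 220  ⇒  Σ = 284
Area = |Σ|/2 = 142.
Hole:
Cross-terms: -26, -8, 48  ⇒  Σ = 14
Area = |Σ|/2 = 7.
Net area = 142 − 7 = 135.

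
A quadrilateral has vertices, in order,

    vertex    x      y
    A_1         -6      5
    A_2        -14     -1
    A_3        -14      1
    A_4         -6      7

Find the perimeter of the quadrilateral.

|A_1A_2| = √((-8)² + (-6)²) = √100 = 10
|A_2A_3| = √((0)² + (2)²) = √4 = 2
|A_3A_4| = √((8)² + (6)²) = √100 = 10
|A_4A_1| = √((0)² + (-2)²) = √4 = 2
Perimeter = 10 + 2 + 10 + 2 = 24.

24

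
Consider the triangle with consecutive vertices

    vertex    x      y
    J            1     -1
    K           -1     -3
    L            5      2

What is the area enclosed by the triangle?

Σ = (-4) + (13) + (-7) = 2
Area = |Σ|/2 = 1.

1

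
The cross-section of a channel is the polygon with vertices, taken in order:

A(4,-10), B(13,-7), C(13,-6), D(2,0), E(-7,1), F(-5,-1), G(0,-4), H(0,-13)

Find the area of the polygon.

106.5

Σ = (102) + (13) + (12) + (2) + (12) + (20) + (0) + (52) = 213
Area = |Σ|/2 = 106.5.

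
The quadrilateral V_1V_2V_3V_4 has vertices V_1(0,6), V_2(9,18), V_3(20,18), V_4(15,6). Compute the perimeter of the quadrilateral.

54

|V_1V_2| = √((9)² + (12)²) = √225 = 15
|V_2V_3| = √((11)² + (0)²) = √121 = 11
|V_3V_4| = √((-5)² + (-12)²) = √169 = 13
|V_4V_1| = √((-15)² + (0)²) = √225 = 15
Perimeter = 15 + 11 + 13 + 15 = 54.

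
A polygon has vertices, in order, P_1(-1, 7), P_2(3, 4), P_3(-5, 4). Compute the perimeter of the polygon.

18

|P_1P_2| = √((4)² + (-3)²) = √25 = 5
|P_2P_3| = √((-8)² + (0)²) = √64 = 8
|P_3P_1| = √((4)² + (3)²) = √25 = 5
Perimeter = 5 + 8 + 5 = 18.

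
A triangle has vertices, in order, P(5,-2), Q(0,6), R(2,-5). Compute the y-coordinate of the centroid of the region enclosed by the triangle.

-1/3

Apply the shoelace (surveyor's) formula. First the cross-terms c_i = x_i·y_{i+1} − x_{i+1}·y_i:
  30, -12, 21  ⇒  2A = 39, A = 19.5.
Then Σ (y_i + y_{i+1})·c_i = -39, so ȳ = -39 / (6·19.5) = -1/3.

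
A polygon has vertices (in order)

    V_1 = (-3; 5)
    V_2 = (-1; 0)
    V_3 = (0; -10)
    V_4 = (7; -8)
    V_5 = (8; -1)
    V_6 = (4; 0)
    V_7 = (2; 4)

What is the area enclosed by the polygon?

92

Σ = (5) + (10) + (70) + (57) + (4) + (16) + (22) = 184
Area = |Σ|/2 = 92.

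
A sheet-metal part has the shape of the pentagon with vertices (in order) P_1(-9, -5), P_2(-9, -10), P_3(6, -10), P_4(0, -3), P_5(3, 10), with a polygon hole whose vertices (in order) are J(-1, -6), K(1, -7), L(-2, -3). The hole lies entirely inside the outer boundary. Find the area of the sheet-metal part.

128

Outer boundary:
Apply the shoelace formula: 2A = Σ (x_i·y_{i+1} − x_{i+1}·y_i), indices taken mod 5.
P_1→P_2: (-9)(-10) − (-9)(-5) = 45
P_2→P_3: (-9)(-10) − (6)(-10) = 150
P_3→P_4: (6)(-3) − (0)(-10) = -18
P_4→P_5: (0)(10) − (3)(-3) = 9
P_5→P_1: (3)(-5) − (-9)(10) = 75
Σ = 261
Area = |Σ|/2 = 130.5.
Hole:
Apply Gauss's area formula: 2A = Σ (x_i·y_{i+1} − x_{i+1}·y_i), indices taken mod 3.
Σ = (13) + (-17) + (9) = 5
Area = |Σ|/2 = 2.5.
Net area = 130.5 − 2.5 = 128.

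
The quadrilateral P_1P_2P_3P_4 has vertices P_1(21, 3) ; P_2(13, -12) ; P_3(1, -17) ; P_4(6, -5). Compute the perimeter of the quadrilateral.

|P_1P_2| = √((-8)² + (-15)²) = √289 = 17
|P_2P_3| = √((-12)² + (-5)²) = √169 = 13
|P_3P_4| = √((5)² + (12)²) = √169 = 13
|P_4P_1| = √((15)² + (8)²) = √289 = 17
Perimeter = 17 + 13 + 13 + 17 = 60.

60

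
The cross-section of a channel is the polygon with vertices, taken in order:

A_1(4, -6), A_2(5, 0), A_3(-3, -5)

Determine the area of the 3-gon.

Cross-terms: 30, -25, 38  ⇒  Σ = 43
Area = |Σ|/2 = 21.5.

21.5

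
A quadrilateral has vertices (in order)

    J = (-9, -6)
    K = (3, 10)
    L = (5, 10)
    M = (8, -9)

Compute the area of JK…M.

Apply the shoelace formula: 2A = Σ (x_i·y_{i+1} − x_{i+1}·y_i), indices taken mod 4.
J→K: (-9)(10) − (3)(-6) = -72
K→L: (3)(10) − (5)(10) = -20
L→M: (5)(-9) − (8)(10) = -125
M→J: (8)(-6) − (-9)(-9) = -129
Σ = -346
Area = |Σ|/2 = 173.

173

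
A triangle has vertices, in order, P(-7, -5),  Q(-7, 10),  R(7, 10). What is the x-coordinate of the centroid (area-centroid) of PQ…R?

Apply the shoelace formula. First the cross-terms c_i = x_i·y_{i+1} − x_{i+1}·y_i:
  -105, -140, 35  ⇒  2A = -210, A = -105.
Then Σ (x_i + x_{i+1})·c_i = 1470, so x̄ = 1470 / (6·(-105)) = -7/3.

-7/3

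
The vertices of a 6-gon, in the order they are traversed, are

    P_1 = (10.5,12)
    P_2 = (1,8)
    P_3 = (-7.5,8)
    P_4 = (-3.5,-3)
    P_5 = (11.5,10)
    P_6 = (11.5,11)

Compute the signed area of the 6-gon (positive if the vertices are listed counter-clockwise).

Apply the shoelace formula: 2A = Σ (x_i·y_{i+1} − x_{i+1}·y_i), indices taken mod 6.
Σ = (72) + (68) + (50.5) + (-0.5) + (11.5) + (22.5) = 224
Signed area = Σ/2 = 112 (positive ⇒ counter-clockwise traversal).

112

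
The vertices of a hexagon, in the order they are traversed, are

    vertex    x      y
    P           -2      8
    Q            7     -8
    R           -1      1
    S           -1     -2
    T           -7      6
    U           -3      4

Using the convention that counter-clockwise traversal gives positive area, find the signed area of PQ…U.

Apply the shoelace (surveyor's) formula: 2A = Σ (x_i·y_{i+1} − x_{i+1}·y_i), indices taken mod 6.
Σ = (-40) + (-1) + (3) + (-20) + (-10) + (-16) = -84
Signed area = Σ/2 = -42 (negative ⇒ clockwise traversal).

-42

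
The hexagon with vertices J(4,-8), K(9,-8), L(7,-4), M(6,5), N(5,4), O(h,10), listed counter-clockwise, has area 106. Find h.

Write out the shoelace sum; only the two edges meeting at O involve h:
2·Area = [(5·10 − h·4) + (h·(-8) − 4·10)] + 118
       = -12·h + 128 = 212
⇒ h = -7.

-7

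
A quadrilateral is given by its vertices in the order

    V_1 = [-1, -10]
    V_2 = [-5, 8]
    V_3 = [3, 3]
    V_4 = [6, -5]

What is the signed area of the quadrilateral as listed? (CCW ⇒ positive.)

-97.5

Cross-terms: -58, -39, -33, -65  ⇒  Σ = -195
Signed area = Σ/2 = -97.5 (negative ⇒ clockwise traversal).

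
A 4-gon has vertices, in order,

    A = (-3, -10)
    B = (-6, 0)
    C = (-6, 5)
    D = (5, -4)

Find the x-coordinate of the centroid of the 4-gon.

Apply Gauss's area formula. First the cross-terms c_i = x_i·y_{i+1} − x_{i+1}·y_i:
  -60, -30, -1, -62  ⇒  2A = -153, A = -76.5.
Then Σ (x_i + x_{i+1})·c_i = 777, so x̄ = 777 / (6·(-76.5)) = -259/153.

-259/153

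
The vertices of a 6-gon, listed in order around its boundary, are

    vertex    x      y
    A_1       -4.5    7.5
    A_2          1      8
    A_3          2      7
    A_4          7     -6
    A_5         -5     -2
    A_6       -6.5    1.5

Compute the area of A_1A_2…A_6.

Σ = (-43.5) + (-9) + (-61) + (-44) + (-20.5) + (-42) = -220
Area = |Σ|/2 = 110.

110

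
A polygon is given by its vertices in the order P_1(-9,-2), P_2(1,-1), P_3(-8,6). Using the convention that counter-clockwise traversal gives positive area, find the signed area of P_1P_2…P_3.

Cross-terms: 11, -2, 70  ⇒  Σ = 79
Signed area = Σ/2 = 39.5 (positive ⇒ counter-clockwise traversal).

39.5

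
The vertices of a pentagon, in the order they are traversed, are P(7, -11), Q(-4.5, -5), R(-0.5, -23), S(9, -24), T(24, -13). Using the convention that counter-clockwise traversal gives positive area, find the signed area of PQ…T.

260.75

Apply the surveyor's formula: 2A = Σ (x_i·y_{i+1} − x_{i+1}·y_i), indices taken mod 5.
Σ = (-84.5) + (101) + (219) + (459) + (-173) = 521.5
Signed area = Σ/2 = 260.75 (positive ⇒ counter-clockwise traversal).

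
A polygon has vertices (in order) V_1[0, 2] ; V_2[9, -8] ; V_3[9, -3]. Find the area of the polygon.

22.5

Apply the shoelace (surveyor's) formula: 2A = Σ (x_i·y_{i+1} − x_{i+1}·y_i), indices taken mod 3.
Σ = (-18) + (45) + (18) = 45
Area = |Σ|/2 = 22.5.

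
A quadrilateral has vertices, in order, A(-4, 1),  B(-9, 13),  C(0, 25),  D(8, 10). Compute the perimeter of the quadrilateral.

|AB| = √((-5)² + (12)²) = √169 = 13
|BC| = √((9)² + (12)²) = √225 = 15
|CD| = √((8)² + (-15)²) = √289 = 17
|DA| = √((-12)² + (-9)²) = √225 = 15
Perimeter = 13 + 15 + 17 + 15 = 60.

60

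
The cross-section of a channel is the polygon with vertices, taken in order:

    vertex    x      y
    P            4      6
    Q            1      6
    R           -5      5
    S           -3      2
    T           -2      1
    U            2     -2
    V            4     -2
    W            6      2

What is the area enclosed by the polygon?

56.5

Apply Gauss's area formula: 2A = Σ (x_i·y_{i+1} − x_{i+1}·y_i), indices taken mod 8.
Σ = (18) + (35) + (5) + (1) + (2) + (4) + (20) + (28) = 113
Area = |Σ|/2 = 56.5.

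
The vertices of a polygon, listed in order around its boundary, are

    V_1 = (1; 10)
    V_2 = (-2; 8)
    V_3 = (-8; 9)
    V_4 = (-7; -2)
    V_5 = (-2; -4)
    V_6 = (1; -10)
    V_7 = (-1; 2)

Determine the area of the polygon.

Σ = (28) + (46) + (79) + (24) + (24) + (-8) + (-12) = 181
Area = |Σ|/2 = 90.5.

90.5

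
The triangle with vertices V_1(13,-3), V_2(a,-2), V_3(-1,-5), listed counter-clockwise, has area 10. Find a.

10

Write out the shoelace sum; only the two edges meeting at V_2 involve a:
2·Area = [(13·(-2) − a·(-3)) + (a·(-5) − (-1)·(-2))] + 68
       = -2·a + 40 = 20
⇒ a = 10.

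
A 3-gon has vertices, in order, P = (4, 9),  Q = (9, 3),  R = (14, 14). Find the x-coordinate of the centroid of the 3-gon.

Apply Gauss's area formula. First the cross-terms c_i = x_i·y_{i+1} − x_{i+1}·y_i:
  -69, 84, 70  ⇒  2A = 85, A = 42.5.
Then Σ (x_i + x_{i+1})·c_i = 2295, so x̄ = 2295 / (6·42.5) = 9.

9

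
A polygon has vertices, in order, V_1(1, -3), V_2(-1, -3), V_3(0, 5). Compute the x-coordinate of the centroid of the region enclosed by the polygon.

0

Apply the shoelace (surveyor's) formula. First the cross-terms c_i = x_i·y_{i+1} − x_{i+1}·y_i:
  -6, -5, -5  ⇒  2A = -16, A = -8.
Then Σ (x_i + x_{i+1})·c_i = 0, so x̄ = 0 / (6·(-8)) = 0.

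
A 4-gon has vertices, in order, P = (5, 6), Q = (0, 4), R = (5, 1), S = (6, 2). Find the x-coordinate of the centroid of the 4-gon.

Apply Gauss's area formula. First the cross-terms c_i = x_i·y_{i+1} − x_{i+1}·y_i:
  20, -20, 4, 26  ⇒  2A = 30, A = 15.
Then Σ (x_i + x_{i+1})·c_i = 330, so x̄ = 330 / (6·15) = 11/3.

11/3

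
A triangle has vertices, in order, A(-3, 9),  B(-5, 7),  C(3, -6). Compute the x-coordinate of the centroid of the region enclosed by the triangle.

Apply Gauss's area formula. First the cross-terms c_i = x_i·y_{i+1} − x_{i+1}·y_i:
  24, 9, 9  ⇒  2A = 42, A = 21.
Then Σ (x_i + x_{i+1})·c_i = -210, so x̄ = -210 / (6·21) = -5/3.

-5/3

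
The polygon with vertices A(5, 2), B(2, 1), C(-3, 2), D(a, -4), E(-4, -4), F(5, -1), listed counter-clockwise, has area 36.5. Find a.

-5

Write out the shoelace sum; only the two edges meeting at D involve a:
2·Area = [((-3)·(-4) − a·2) + (a·(-4) − (-4)·(-4))] + 47
       = -6·a + 43 = 73
⇒ a = -5.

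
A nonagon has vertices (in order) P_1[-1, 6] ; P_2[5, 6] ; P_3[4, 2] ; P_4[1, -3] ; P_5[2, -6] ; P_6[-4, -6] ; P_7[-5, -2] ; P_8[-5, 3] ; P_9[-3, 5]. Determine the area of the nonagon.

88

Σ = (-36) + (-14) + (-14) + (0) + (-36) + (-22) + (-25) + (-16) + (-13) = -176
Area = |Σ|/2 = 88.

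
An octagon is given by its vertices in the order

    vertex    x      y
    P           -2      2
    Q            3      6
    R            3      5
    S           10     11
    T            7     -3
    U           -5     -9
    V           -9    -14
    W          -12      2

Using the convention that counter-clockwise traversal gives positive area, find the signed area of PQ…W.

-220

Apply the shoelace (surveyor's) formula: 2A = Σ (x_i·y_{i+1} − x_{i+1}·y_i), indices taken mod 8.
Cross-terms: -18, -3, -17, -107, -78, -11, -186, -20  ⇒  Σ = -440
Signed area = Σ/2 = -220 (negative ⇒ clockwise traversal).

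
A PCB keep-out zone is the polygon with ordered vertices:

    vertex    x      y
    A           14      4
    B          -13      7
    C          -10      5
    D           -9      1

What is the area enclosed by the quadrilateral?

Apply the surveyor's formula: 2A = Σ (x_i·y_{i+1} − x_{i+1}·y_i), indices taken mod 4.
Σ = (150) + (5) + (35) + (-50) = 140
Area = |Σ|/2 = 70.

70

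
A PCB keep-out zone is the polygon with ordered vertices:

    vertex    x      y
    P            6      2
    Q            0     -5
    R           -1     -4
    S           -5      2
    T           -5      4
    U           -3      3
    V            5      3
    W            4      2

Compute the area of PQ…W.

Apply Gauss's area formula: 2A = Σ (x_i·y_{i+1} − x_{i+1}·y_i), indices taken mod 8.
Σ = (-30) + (-5) + (-22) + (-10) + (-3) + (-24) + (-2) + (-4) = -100
Area = |Σ|/2 = 50.

50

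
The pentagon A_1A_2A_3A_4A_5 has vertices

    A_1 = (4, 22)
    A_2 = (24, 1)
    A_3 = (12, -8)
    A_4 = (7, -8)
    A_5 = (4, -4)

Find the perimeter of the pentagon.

80

|A_1A_2| = √((20)² + (-21)²) = √841 = 29
|A_2A_3| = √((-12)² + (-9)²) = √225 = 15
|A_3A_4| = √((-5)² + (0)²) = √25 = 5
|A_4A_5| = √((-3)² + (4)²) = √25 = 5
|A_5A_1| = √((0)² + (26)²) = √676 = 26
Perimeter = 29 + 15 + 5 + 5 + 26 = 80.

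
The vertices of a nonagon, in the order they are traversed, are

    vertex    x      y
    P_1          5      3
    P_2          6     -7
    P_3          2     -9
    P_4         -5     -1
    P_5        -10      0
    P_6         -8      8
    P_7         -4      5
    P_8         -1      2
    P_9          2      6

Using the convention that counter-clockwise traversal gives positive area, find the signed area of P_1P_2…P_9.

Apply Gauss's area formula: 2A = Σ (x_i·y_{i+1} − x_{i+1}·y_i), indices taken mod 9.
P_1→P_2: (5)(-7) − (6)(3) = -53
P_2→P_3: (6)(-9) − (2)(-7) = -40
P_3→P_4: (2)(-1) − (-5)(-9) = -47
P_4→P_5: (-5)(0) − (-10)(-1) = -10
P_5→P_6: (-10)(8) − (-8)(0) = -80
P_6→P_7: (-8)(5) − (-4)(8) = -8
P_7→P_8: (-4)(2) − (-1)(5) = -3
P_8→P_9: (-1)(6) − (2)(2) = -10
P_9→P_1: (2)(3) − (5)(6) = -24
Σ = -275
Signed area = Σ/2 = -137.5 (negative ⇒ clockwise traversal).

-137.5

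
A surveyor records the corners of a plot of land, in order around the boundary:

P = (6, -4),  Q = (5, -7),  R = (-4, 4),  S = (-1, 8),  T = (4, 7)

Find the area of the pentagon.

77.5

Apply the shoelace formula: 2A = Σ (x_i·y_{i+1} − x_{i+1}·y_i), indices taken mod 5.
Σ = (-22) + (-8) + (-28) + (-39) + (-58) = -155
Area = |Σ|/2 = 77.5.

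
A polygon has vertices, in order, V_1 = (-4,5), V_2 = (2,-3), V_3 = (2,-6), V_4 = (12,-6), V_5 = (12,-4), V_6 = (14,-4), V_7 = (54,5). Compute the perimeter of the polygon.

|V_1V_2| = √((6)² + (-8)²) = √100 = 10
|V_2V_3| = √((0)² + (-3)²) = √9 = 3
|V_3V_4| = √((10)² + (0)²) = √100 = 10
|V_4V_5| = √((0)² + (2)²) = √4 = 2
|V_5V_6| = √((2)² + (0)²) = √4 = 2
|V_6V_7| = √((40)² + (9)²) = √1681 = 41
|V_7V_1| = √((-58)² + (0)²) = √3364 = 58
Perimeter = 10 + 3 + 10 + 2 + 2 + 41 + 58 = 126.

126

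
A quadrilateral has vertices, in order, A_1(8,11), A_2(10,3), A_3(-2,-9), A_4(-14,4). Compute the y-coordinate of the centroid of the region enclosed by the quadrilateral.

Apply the surveyor's formula. First the cross-terms c_i = x_i·y_{i+1} − x_{i+1}·y_i:
  -86, -84, -134, -186  ⇒  2A = -490, A = -245.
Then Σ (y_i + y_{i+1})·c_i = -2820, so ȳ = -2820 / (6·(-245)) = 94/49.

94/49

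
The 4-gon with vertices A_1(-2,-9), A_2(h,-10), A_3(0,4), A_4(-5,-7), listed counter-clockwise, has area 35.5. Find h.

The doubled signed area Σ (x_i y_{i+1} − x_{i+1} y_i) is linear in h.
With h=0 it equals 71; the coefficient of h is 13 (from the two edges through A_2).
So 13·h + 71 = 2·35.5 = 71 ⇒ h = 0.

0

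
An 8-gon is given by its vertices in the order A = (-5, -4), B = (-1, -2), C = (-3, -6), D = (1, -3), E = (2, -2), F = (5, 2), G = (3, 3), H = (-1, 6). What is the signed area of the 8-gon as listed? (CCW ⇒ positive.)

51.5

Apply the shoelace (surveyor's) formula: 2A = Σ (x_i·y_{i+1} − x_{i+1}·y_i), indices taken mod 8.
Cross-terms: 6, 0, 15, 4, 14, 9, 21, 34  ⇒  Σ = 103
Signed area = Σ/2 = 51.5 (positive ⇒ counter-clockwise traversal).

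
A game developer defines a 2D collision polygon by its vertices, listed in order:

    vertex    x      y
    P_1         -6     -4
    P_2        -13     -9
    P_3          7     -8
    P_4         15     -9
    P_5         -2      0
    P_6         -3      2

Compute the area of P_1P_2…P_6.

Apply the surveyor's formula: 2A = Σ (x_i·y_{i+1} − x_{i+1}·y_i), indices taken mod 6.
Σ = (2) + (167) + (57) + (-18) + (-4) + (24) = 228
Area = |Σ|/2 = 114.

114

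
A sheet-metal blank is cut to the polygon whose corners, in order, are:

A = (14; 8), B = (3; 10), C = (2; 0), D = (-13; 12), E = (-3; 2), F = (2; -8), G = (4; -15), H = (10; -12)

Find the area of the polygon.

Σ = (116) + (-20) + (24) + (10) + (20) + (2) + (102) + (248) = 502
Area = |Σ|/2 = 251.

251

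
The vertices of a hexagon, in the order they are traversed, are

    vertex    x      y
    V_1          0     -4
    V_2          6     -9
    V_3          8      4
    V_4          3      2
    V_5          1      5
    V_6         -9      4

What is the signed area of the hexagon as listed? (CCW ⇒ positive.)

111

Apply the surveyor's formula: 2A = Σ (x_i·y_{i+1} − x_{i+1}·y_i), indices taken mod 6.
V_1→V_2: (0)(-9) − (6)(-4) = 24
V_2→V_3: (6)(4) − (8)(-9) = 96
V_3→V_4: (8)(2) − (3)(4) = 4
V_4→V_5: (3)(5) − (1)(2) = 13
V_5→V_6: (1)(4) − (-9)(5) = 49
V_6→V_1: (-9)(-4) − (0)(4) = 36
Σ = 222
Signed area = Σ/2 = 111 (positive ⇒ counter-clockwise traversal).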